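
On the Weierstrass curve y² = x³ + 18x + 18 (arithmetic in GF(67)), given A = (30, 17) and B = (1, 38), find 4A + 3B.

(64, 65)

First 4A:
Repeated addition: build up to 4A.
2A: tangent at (30, 17): λ = (3·30² + 18)/(2·17) ≡ 38/34. 34⁻¹ ≡ 2 (mod 67), so λ ≡ 38·2 ≡ 9.
  x = λ² - 30 - 30 = 81 - 60 ≡ 21; y = λ·(30 - 21) - 17 ≡ 64. → (21, 64)
3A: (21, 64) + (30, 17). λ = (17 - 64)/(30 - 21) ≡ 20/9 mod 67. 9⁻¹ ≡ 15 (mod 67) since 9·15 = 135 ≡ 1, so λ ≡ 32.
  x = λ² - 21 - 30 = 1024 - 51 ≡ 35; y = λ·(21 - 35) - 64 ≡ 24. → (35, 24)
4A: (35, 24) + (30, 17). λ = (17 - 24)/(30 - 35) ≡ 60/62 mod 67. 62⁻¹ ≡ 40 (mod 67) since 62·40 = 2480 ≡ 1, so λ ≡ 55.
  x = λ² - 35 - 30 = 3025 - 65 ≡ 12; y = λ·(35 - 12) - 24 ≡ 35. → (12, 35)
4A = (12, 35).
Next 3B:
Repeated addition: build up to 3B.
2B: tangent at (1, 38): λ = (3·1² + 18)/(2·38) ≡ 21/9. 9⁻¹ ≡ 15 (mod 67) since 9·15 = 135 ≡ 1, so λ ≡ 21·15 ≡ 47.
  x = λ² - 1 - 1 = 2209 - 2 ≡ 63; y = λ·(1 - 63) - 38 ≡ 63. → (63, 63)
3B: (63, 63) + (1, 38). λ = (38 - 63)/(1 - 63) ≡ 42/5 mod 67. 5⁻¹ ≡ 27 (mod 67), so λ ≡ 62.
  x = λ² - 63 - 1 = 3844 - 64 ≡ 28; y = λ·(63 - 28) - 63 ≡ 30. → (28, 30)
3B = (28, 30).
Finally 4A + 3B:
(12, 35) + (28, 30). λ = (30 - 35)/(28 - 12) ≡ 62/16 mod 67. 16⁻¹ ≡ 21 (mod 67) since 16·21 = 336 ≡ 1, so λ ≡ 29.
  x = λ² - 12 - 28 = 841 - 40 ≡ 64; y = λ·(12 - 64) - 35 ≡ 65. → (64, 65)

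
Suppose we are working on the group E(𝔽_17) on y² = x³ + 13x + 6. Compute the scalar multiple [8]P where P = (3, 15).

Repeated addition: build up to 8P.
2P: tangent at (3, 15): λ = (3·3² + 13)/(2·15) ≡ 6/13. 13⁻¹ ≡ 4 (mod 17), so λ ≡ 6·4 ≡ 7.
  x = λ² - 3 - 3 = 49 - 6 ≡ 9; y = λ·(3 - 9) - 15 ≡ 11. → (9, 11)
3P: (9, 11) + (3, 15). λ = (15 - 11)/(3 - 9) ≡ 4/11 mod 17. 11⁻¹ ≡ 14 (mod 17), so λ ≡ 5.
  x = λ² - 9 - 3 = 25 - 12 ≡ 13; y = λ·(9 - 13) - 11 ≡ 3. → (13, 3)
4P: (13, 3) + (3, 15). λ = (15 - 3)/(3 - 13) ≡ 12/7 mod 17. 7⁻¹ ≡ 5 (mod 17), so λ ≡ 9.
  x = λ² - 13 - 3 = 81 - 16 ≡ 14; y = λ·(13 - 14) - 3 ≡ 5. → (14, 5)
5P: (14, 5) + (3, 15). λ = (15 - 5)/(3 - 14) ≡ 10/6 mod 17. 6⁻¹ ≡ 3 (mod 17) since 6·3 = 18 ≡ 1, so λ ≡ 13.
  x = λ² - 14 - 3 = 169 - 17 ≡ 16; y = λ·(14 - 16) - 5 ≡ 3. → (16, 3)
6P: (16, 3) + (3, 15). λ = (15 - 3)/(3 - 16) ≡ 12/4 mod 17. 4⁻¹ ≡ 13 (mod 17), so λ ≡ 3.
  x = λ² - 16 - 3 = 9 - 19 ≡ 7; y = λ·(16 - 7) - 3 ≡ 7. → (7, 7)
7P: (7, 7) + (3, 15). λ = (15 - 7)/(3 - 7) ≡ 8/13 mod 17. 13⁻¹ ≡ 4 (mod 17), so λ ≡ 15.
  x = λ² - 7 - 3 = 225 - 10 ≡ 11; y = λ·(7 - 11) - 7 ≡ 1. → (11, 1)
8P: (11, 1) + (3, 15). λ = (15 - 1)/(3 - 11) ≡ 14/9 mod 17. 9⁻¹ ≡ 2 (mod 17), so λ ≡ 11.
  x = λ² - 11 - 3 = 121 - 14 ≡ 5; y = λ·(11 - 5) - 1 ≡ 14. → (5, 14)

(5, 14)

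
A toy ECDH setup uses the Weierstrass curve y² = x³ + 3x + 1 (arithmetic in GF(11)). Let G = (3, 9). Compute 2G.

tangent at (3, 9): λ = (3·3² + 3)/(2·9) ≡ 8/7. 7⁻¹ ≡ 8 (mod 11) since 7·8 = 56 ≡ 1, so λ ≡ 8·8 ≡ 9.
  x = λ² - 3 - 3 = 81 - 6 ≡ 9; y = λ·(3 - 9) - 9 ≡ 3. → (9, 3)

(9, 3)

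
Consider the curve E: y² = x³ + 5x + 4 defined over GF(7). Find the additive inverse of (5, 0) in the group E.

-(5, 0) = (5, -0 mod 7) = (5, 0).

(5, 0)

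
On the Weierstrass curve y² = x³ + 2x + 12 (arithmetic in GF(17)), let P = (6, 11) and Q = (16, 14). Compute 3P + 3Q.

(14, 9)

First 3P:
Repeated addition: build up to 3P.
2P: tangent at (6, 11): λ = (3·6² + 2)/(2·11) ≡ 8/5. 5⁻¹ ≡ 7 (mod 17) since 5·7 = 35 ≡ 1, so λ ≡ 8·7 ≡ 5.
  x = λ² - 6 - 6 = 25 - 12 ≡ 13; y = λ·(6 - 13) - 11 ≡ 5. → (13, 5)
3P: (13, 5) + (6, 11). λ = (11 - 5)/(6 - 13) ≡ 6/10 mod 17. 10⁻¹ ≡ 12 (mod 17), so λ ≡ 4.
  x = λ² - 13 - 6 = 16 - 19 ≡ 14; y = λ·(13 - 14) - 5 ≡ 8. → (14, 8)
3P = (14, 8).
Next 3Q:
Repeated addition: build up to 3Q.
2Q: tangent at (16, 14): λ = (3·16² + 2)/(2·14) ≡ 5/11. 11⁻¹ ≡ 14 (mod 17) since 11·14 = 154 ≡ 1, so λ ≡ 5·14 ≡ 2.
  x = λ² - 16 - 16 = 4 - 32 ≡ 6; y = λ·(16 - 6) - 14 ≡ 6. → (6, 6)
3Q: (6, 6) + (16, 14). λ = (14 - 6)/(16 - 6) ≡ 8/10 mod 17. 10⁻¹ ≡ 12 (mod 17), so λ ≡ 11.
  x = λ² - 6 - 16 = 121 - 22 ≡ 14; y = λ·(6 - 14) - 6 ≡ 8. → (14, 8)
3Q = (14, 8).
Finally 3P + 3Q:
tangent at (14, 8): λ = (3·14² + 2)/(2·8) ≡ 12/16. 16⁻¹ ≡ 16 (mod 17), so λ ≡ 12·16 ≡ 5.
  x = λ² - 14 - 14 = 25 - 28 ≡ 14; y = λ·(14 - 14) - 8 ≡ 9. → (14, 9)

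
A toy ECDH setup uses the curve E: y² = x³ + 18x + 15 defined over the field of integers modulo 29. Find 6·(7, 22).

Write Q = (7, 22).
Repeated addition: build up to 6Q.
2Q: tangent at (7, 22): λ = (3·7² + 18)/(2·22) ≡ 20/15. 15⁻¹ ≡ 2 (mod 29), so λ ≡ 20·2 ≡ 11.
  x = λ² - 7 - 7 = 121 - 14 ≡ 20; y = λ·(7 - 20) - 22 ≡ 9. → (20, 9)
3Q: (20, 9) + (7, 22). λ = (22 - 9)/(7 - 20) ≡ 13/16 mod 29. 16⁻¹ ≡ 20 (mod 29), so λ ≡ 28.
  x = λ² - 20 - 7 = 784 - 27 ≡ 3; y = λ·(20 - 3) - 9 ≡ 3. → (3, 3)
4Q: (3, 3) + (7, 22). λ = (22 - 3)/(7 - 3) ≡ 19/4 mod 29. 4⁻¹ ≡ 22 (mod 29) since 4·22 = 88 ≡ 1, so λ ≡ 12.
  x = λ² - 3 - 7 = 144 - 10 ≡ 18; y = λ·(3 - 18) - 3 ≡ 20. → (18, 20)
5Q: (18, 20) + (7, 22). λ = (22 - 20)/(7 - 18) ≡ 2/18 mod 29. 18⁻¹ ≡ 21 (mod 29) since 18·21 = 378 ≡ 1, so λ ≡ 13.
  x = λ² - 18 - 7 = 169 - 25 ≡ 28; y = λ·(18 - 28) - 20 ≡ 24. → (28, 24)
6Q: (28, 24) + (7, 22). λ = (22 - 24)/(7 - 28) ≡ 27/8 mod 29. 8⁻¹ ≡ 11 (mod 29) since 8·11 = 88 ≡ 1, so λ ≡ 7.
  x = λ² - 28 - 7 = 49 - 35 ≡ 14; y = λ·(28 - 14) - 24 ≡ 16. → (14, 16)

(14, 16)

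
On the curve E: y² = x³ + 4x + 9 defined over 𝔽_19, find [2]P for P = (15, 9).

(14, 15)

tangent at (15, 9): λ = (3·15² + 4)/(2·9) ≡ 14/18. 18⁻¹ ≡ 18 (mod 19), so λ ≡ 14·18 ≡ 5.
  x = λ² - 15 - 15 = 25 - 30 ≡ 14; y = λ·(15 - 14) - 9 ≡ 15. → (14, 15)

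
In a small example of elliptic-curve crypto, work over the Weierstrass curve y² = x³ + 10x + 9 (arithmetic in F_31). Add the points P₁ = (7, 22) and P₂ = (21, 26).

(17, 15)

(7, 22) + (21, 26). λ = (26 - 22)/(21 - 7) ≡ 4/14 mod 31. 14⁻¹ ≡ 20 (mod 31) since 14·20 = 280 ≡ 1, so λ ≡ 18.
  x = λ² - 7 - 21 = 324 - 28 ≡ 17; y = λ·(7 - 17) - 22 ≡ 15. → (17, 15)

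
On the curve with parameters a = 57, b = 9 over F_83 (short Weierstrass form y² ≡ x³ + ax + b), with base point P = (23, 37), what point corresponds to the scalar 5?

(5, 81)

Repeated addition: build up to 5P.
2P: tangent at (23, 37): λ = (3·23² + 57)/(2·37) ≡ 67/74. 74⁻¹ ≡ 46 (mod 83), so λ ≡ 67·46 ≡ 11.
  x = λ² - 23 - 23 = 121 - 46 ≡ 75; y = λ·(23 - 75) - 37 ≡ 55. → (75, 55)
3P: (75, 55) + (23, 37). λ = (37 - 55)/(23 - 75) ≡ 65/31 mod 83. 31⁻¹ ≡ 75 (mod 83), so λ ≡ 61.
  x = λ² - 75 - 23 = 3721 - 98 ≡ 54; y = λ·(75 - 54) - 55 ≡ 64. → (54, 64)
4P: (54, 64) + (23, 37). λ = (37 - 64)/(23 - 54) ≡ 56/52 mod 83. 52⁻¹ ≡ 8 (mod 83) since 52·8 = 416 ≡ 1, so λ ≡ 33.
  x = λ² - 54 - 23 = 1089 - 77 ≡ 16; y = λ·(54 - 16) - 64 ≡ 28. → (16, 28)
5P: (16, 28) + (23, 37). λ = (37 - 28)/(23 - 16) ≡ 9/7 mod 83. 7⁻¹ ≡ 12 (mod 83), so λ ≡ 25.
  x = λ² - 16 - 23 = 625 - 39 ≡ 5; y = λ·(16 - 5) - 28 ≡ 81. → (5, 81)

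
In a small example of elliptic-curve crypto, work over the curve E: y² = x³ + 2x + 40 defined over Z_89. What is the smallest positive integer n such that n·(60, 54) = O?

5

2P: tangent at (60, 54): λ = (3·60² + 2)/(2·54) ≡ 33/19. 19⁻¹ ≡ 75 (mod 89) since 19·75 = 1425 ≡ 1, so λ ≡ 33·75 ≡ 72.
  x = λ² - 60 - 60 = 5184 - 120 ≡ 80; y = λ·(60 - 80) - 54 ≡ 19. → (80, 19)
3P: (80, 19) + (60, 54). λ = (54 - 19)/(60 - 80) ≡ 35/69 mod 89. 69⁻¹ ≡ 40 (mod 89), so λ ≡ 65.
  x = λ² - 80 - 60 = 4225 - 140 ≡ 80; y = λ·(80 - 80) - 19 ≡ 70. → (80, 70)
4P: (80, 70) + (60, 54). λ = (54 - 70)/(60 - 80) ≡ 73/69 mod 89. 69⁻¹ ≡ 40 (mod 89) since 69·40 = 2760 ≡ 1, so λ ≡ 72.
  x = λ² - 80 - 60 = 5184 - 140 ≡ 60; y = λ·(80 - 60) - 70 ≡ 35. → (60, 35)
5P: (60, 35) + (60, 54): same x and y₁ ≡ -y₂, so the sum is O.
5P = O, so the order is 5.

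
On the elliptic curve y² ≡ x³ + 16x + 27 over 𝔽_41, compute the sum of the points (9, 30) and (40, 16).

(12, 15)

(9, 30) + (40, 16). λ = (16 - 30)/(40 - 9) ≡ 27/31 mod 41. 31⁻¹ ≡ 4 (mod 41), so λ ≡ 26.
  x = λ² - 9 - 40 = 676 - 49 ≡ 12; y = λ·(9 - 12) - 30 ≡ 15. → (12, 15)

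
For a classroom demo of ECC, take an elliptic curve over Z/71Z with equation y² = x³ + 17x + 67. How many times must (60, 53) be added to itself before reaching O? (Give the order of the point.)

12

2P: tangent at (60, 53): λ = (3·60² + 17)/(2·53) ≡ 25/35. 35⁻¹ ≡ 69 (mod 71), so λ ≡ 25·69 ≡ 21.
  x = λ² - 60 - 60 = 441 - 120 ≡ 37; y = λ·(60 - 37) - 53 ≡ 4. → (37, 4)
3P: (37, 4) + (60, 53). λ = (53 - 4)/(60 - 37) ≡ 49/23 mod 71. 23⁻¹ ≡ 34 (mod 71), so λ ≡ 33.
  x = λ² - 37 - 60 = 1089 - 97 ≡ 69; y = λ·(37 - 69) - 4 ≡ 5. → (69, 5)
4P: (69, 5) + (60, 53). λ = (53 - 5)/(60 - 69) ≡ 48/62 mod 71. 62⁻¹ ≡ 63 (mod 71) since 62·63 = 3906 ≡ 1, so λ ≡ 42.
  x = λ² - 69 - 60 = 1764 - 129 ≡ 2; y = λ·(69 - 2) - 5 ≡ 40. → (2, 40)
5P: (2, 40) + (60, 53). λ = (53 - 40)/(60 - 2) ≡ 13/58 mod 71. 58⁻¹ ≡ 60 (mod 71) since 58·60 = 3480 ≡ 1, so λ ≡ 70.
  x = λ² - 2 - 60 = 4900 - 62 ≡ 10; y = λ·(2 - 10) - 40 ≡ 39. → (10, 39)
6P: (10, 39) + (60, 53). λ = (53 - 39)/(60 - 10) ≡ 14/50 mod 71. 50⁻¹ ≡ 27 (mod 71), so λ ≡ 23.
  x = λ² - 10 - 60 = 529 - 70 ≡ 33; y = λ·(10 - 33) - 39 ≡ 0. → (33, 0)
7P: (33, 0) + (60, 53). λ = (53 - 0)/(60 - 33) ≡ 53/27 mod 71. 27⁻¹ ≡ 50 (mod 71) since 27·50 = 1350 ≡ 1, so λ ≡ 23.
  x = λ² - 33 - 60 = 529 - 93 ≡ 10; y = λ·(33 - 10) - 0 ≡ 32. → (10, 32)
8P: (10, 32) + (60, 53). λ = (53 - 32)/(60 - 10) ≡ 21/50 mod 71. 50⁻¹ ≡ 27 (mod 71), so λ ≡ 70.
  x = λ² - 10 - 60 = 4900 - 70 ≡ 2; y = λ·(10 - 2) - 32 ≡ 31. → (2, 31)
9P: (2, 31) + (60, 53). λ = (53 - 31)/(60 - 2) ≡ 22/58 mod 71. 58⁻¹ ≡ 60 (mod 71) since 58·60 = 3480 ≡ 1, so λ ≡ 42.
  x = λ² - 2 - 60 = 1764 - 62 ≡ 69; y = λ·(2 - 69) - 31 ≡ 66. → (69, 66)
10P: (69, 66) + (60, 53). λ = (53 - 66)/(60 - 69) ≡ 58/62 mod 71. 62⁻¹ ≡ 63 (mod 71) since 62·63 = 3906 ≡ 1, so λ ≡ 33.
  x = λ² - 69 - 60 = 1089 - 129 ≡ 37; y = λ·(69 - 37) - 66 ≡ 67. → (37, 67)
11P: (37, 67) + (60, 53). λ = (53 - 67)/(60 - 37) ≡ 57/23 mod 71. 23⁻¹ ≡ 34 (mod 71), so λ ≡ 21.
  x = λ² - 37 - 60 = 441 - 97 ≡ 60; y = λ·(37 - 60) - 67 ≡ 18. → (60, 18)
12P: (60, 18) + (60, 53): same x and y₁ ≡ -y₂, so the sum is O.
12P = O, so the order is 12.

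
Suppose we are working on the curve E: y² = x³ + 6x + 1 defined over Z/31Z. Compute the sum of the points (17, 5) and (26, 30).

(16, 15)

(17, 5) + (26, 30). λ = (30 - 5)/(26 - 17) ≡ 25/9 mod 31. 9⁻¹ ≡ 7 (mod 31) since 9·7 = 63 ≡ 1, so λ ≡ 20.
  x = λ² - 17 - 26 = 400 - 43 ≡ 16; y = λ·(17 - 16) - 5 ≡ 15. → (16, 15)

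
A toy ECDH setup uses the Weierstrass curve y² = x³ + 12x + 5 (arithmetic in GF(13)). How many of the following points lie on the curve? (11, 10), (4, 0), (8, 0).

1

(11, 10): 10² ≡ 9, rhs ≡ 12 → off.
(4, 0): 0² ≡ 0, rhs ≡ 0 → on.
(8, 0): 0² ≡ 0, rhs ≡ 2 → off.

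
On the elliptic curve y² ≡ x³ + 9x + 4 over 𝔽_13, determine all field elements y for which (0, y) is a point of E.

2, 11

x³ + 9x + 4 = 4 ≡ 4 (mod 13).
Square roots of 4 mod 13: 2 and 11 (since 2² = 4 ≡ 4).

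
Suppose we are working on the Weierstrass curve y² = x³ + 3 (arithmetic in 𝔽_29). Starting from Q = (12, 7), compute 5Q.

Double-and-add on 5 = (101)₂. Start with Q = (12, 7) for the leading 1-bit.
double: tangent at (12, 7): λ = (3·12² + 0)/(2·7) ≡ 26/14. 14⁻¹ ≡ 27 (mod 29), so λ ≡ 26·27 ≡ 6.
  x = λ² - 12 - 12 = 36 - 24 ≡ 12; y = λ·(12 - 12) - 7 ≡ 22. → (12, 22)
double: tangent at (12, 22): λ = (3·12² + 0)/(2·22) ≡ 26/15. 15⁻¹ ≡ 2 (mod 29), so λ ≡ 26·2 ≡ 23.
  x = λ² - 12 - 12 = 529 - 24 ≡ 12; y = λ·(12 - 12) - 22 ≡ 7. → (12, 7)
add Q: tangent at (12, 7): λ = (3·12² + 0)/(2·7) ≡ 26/14. 14⁻¹ ≡ 27 (mod 29), so λ ≡ 26·27 ≡ 6.
  x = λ² - 12 - 12 = 36 - 24 ≡ 12; y = λ·(12 - 12) - 7 ≡ 22. → (12, 22)

(12, 22)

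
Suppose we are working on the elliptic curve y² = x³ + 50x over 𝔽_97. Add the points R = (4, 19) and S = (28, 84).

(56, 18)

(4, 19) + (28, 84). λ = (84 - 19)/(28 - 4) ≡ 65/24 mod 97. 24⁻¹ ≡ 93 (mod 97), so λ ≡ 31.
  x = λ² - 4 - 28 = 961 - 32 ≡ 56; y = λ·(4 - 56) - 19 ≡ 18. → (56, 18)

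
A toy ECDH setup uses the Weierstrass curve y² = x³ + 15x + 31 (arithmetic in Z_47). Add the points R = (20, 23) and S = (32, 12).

(20, 23) + (32, 12). λ = (12 - 23)/(32 - 20) ≡ 36/12 mod 47. 12⁻¹ ≡ 4 (mod 47) since 12·4 = 48 ≡ 1, so λ ≡ 3.
  x = λ² - 20 - 32 = 9 - 52 ≡ 4; y = λ·(20 - 4) - 23 ≡ 25. → (4, 25)

(4, 25)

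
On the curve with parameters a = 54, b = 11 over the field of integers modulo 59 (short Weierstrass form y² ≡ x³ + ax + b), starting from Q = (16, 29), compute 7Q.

Double-and-add on 7 = (111)₂. Start with Q = (16, 29) for the leading 1-bit.
double: tangent at (16, 29): λ = (3·16² + 54)/(2·29) ≡ 55/58. 58⁻¹ ≡ 58 (mod 59), so λ ≡ 55·58 ≡ 4.
  x = λ² - 16 - 16 = 16 - 32 ≡ 43; y = λ·(16 - 43) - 29 ≡ 40. → (43, 40)
add Q: (43, 40) + (16, 29). λ = (29 - 40)/(16 - 43) ≡ 48/32 mod 59. 32⁻¹ ≡ 24 (mod 59) since 32·24 = 768 ≡ 1, so λ ≡ 31.
  x = λ² - 43 - 16 = 961 - 59 ≡ 17; y = λ·(43 - 17) - 40 ≡ 58. → (17, 58)
double: tangent at (17, 58): λ = (3·17² + 54)/(2·58) ≡ 36/57. 57⁻¹ ≡ 29 (mod 59), so λ ≡ 36·29 ≡ 41.
  x = λ² - 17 - 17 = 1681 - 34 ≡ 54; y = λ·(17 - 54) - 58 ≡ 18. → (54, 18)
add Q: (54, 18) + (16, 29). λ = (29 - 18)/(16 - 54) ≡ 11/21 mod 59. 21⁻¹ ≡ 45 (mod 59), so λ ≡ 23.
  x = λ² - 54 - 16 = 529 - 70 ≡ 46; y = λ·(54 - 46) - 18 ≡ 48. → (46, 48)

(46, 48)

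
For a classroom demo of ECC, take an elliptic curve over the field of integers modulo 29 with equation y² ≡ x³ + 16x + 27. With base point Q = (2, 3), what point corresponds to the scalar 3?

Repeated addition: build up to 3Q.
2Q: tangent at (2, 3): λ = (3·2² + 16)/(2·3) ≡ 28/6. 6⁻¹ ≡ 5 (mod 29) since 6·5 = 30 ≡ 1, so λ ≡ 28·5 ≡ 24.
  x = λ² - 2 - 2 = 576 - 4 ≡ 21; y = λ·(2 - 21) - 3 ≡ 5. → (21, 5)
3Q: (21, 5) + (2, 3). λ = (3 - 5)/(2 - 21) ≡ 27/10 mod 29. 10⁻¹ ≡ 3 (mod 29) since 10·3 = 30 ≡ 1, so λ ≡ 23.
  x = λ² - 21 - 2 = 529 - 23 ≡ 13; y = λ·(21 - 13) - 5 ≡ 5. → (13, 5)

(13, 5)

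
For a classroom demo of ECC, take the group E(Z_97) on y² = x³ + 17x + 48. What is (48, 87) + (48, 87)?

(51, 26)

tangent at (48, 87): λ = (3·48² + 17)/(2·87) ≡ 42/77. 77⁻¹ ≡ 63 (mod 97), so λ ≡ 42·63 ≡ 27.
  x = λ² - 48 - 48 = 729 - 96 ≡ 51; y = λ·(48 - 51) - 87 ≡ 26. → (51, 26)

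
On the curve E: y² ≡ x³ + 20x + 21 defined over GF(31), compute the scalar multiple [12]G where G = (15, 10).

(17, 2)

Repeated addition: build up to 12G.
2G: tangent at (15, 10): λ = (3·15² + 20)/(2·10) ≡ 13/20. 20⁻¹ ≡ 14 (mod 31) since 20·14 = 280 ≡ 1, so λ ≡ 13·14 ≡ 27.
  x = λ² - 15 - 15 = 729 - 30 ≡ 17; y = λ·(15 - 17) - 10 ≡ 29. → (17, 29)
3G: (17, 29) + (15, 10). λ = (10 - 29)/(15 - 17) ≡ 12/29 mod 31. 29⁻¹ ≡ 15 (mod 31), so λ ≡ 25.
  x = λ² - 17 - 15 = 625 - 32 ≡ 4; y = λ·(17 - 4) - 29 ≡ 17. → (4, 17)
4G: (4, 17) + (15, 10). λ = (10 - 17)/(15 - 4) ≡ 24/11 mod 31. 11⁻¹ ≡ 17 (mod 31), so λ ≡ 5.
  x = λ² - 4 - 15 = 25 - 19 ≡ 6; y = λ·(4 - 6) - 17 ≡ 4. → (6, 4)
5G: (6, 4) + (15, 10). λ = (10 - 4)/(15 - 6) ≡ 6/9 mod 31. 9⁻¹ ≡ 7 (mod 31), so λ ≡ 11.
  x = λ² - 6 - 15 = 121 - 21 ≡ 7; y = λ·(6 - 7) - 4 ≡ 16. → (7, 16)
6G: (7, 16) + (15, 10). λ = (10 - 16)/(15 - 7) ≡ 25/8 mod 31. 8⁻¹ ≡ 4 (mod 31) since 8·4 = 32 ≡ 1, so λ ≡ 7.
  x = λ² - 7 - 15 = 49 - 22 ≡ 27; y = λ·(7 - 27) - 16 ≡ 30. → (27, 30)
7G: (27, 30) + (15, 10). λ = (10 - 30)/(15 - 27) ≡ 11/19 mod 31. 19⁻¹ ≡ 18 (mod 31), so λ ≡ 12.
  x = λ² - 27 - 15 = 144 - 42 ≡ 9; y = λ·(27 - 9) - 30 ≡ 0. → (9, 0)
8G: (9, 0) + (15, 10). λ = (10 - 0)/(15 - 9) ≡ 10/6 mod 31. 6⁻¹ ≡ 26 (mod 31) since 6·26 = 156 ≡ 1, so λ ≡ 12.
  x = λ² - 9 - 15 = 144 - 24 ≡ 27; y = λ·(9 - 27) - 0 ≡ 1. → (27, 1)
9G: (27, 1) + (15, 10). λ = (10 - 1)/(15 - 27) ≡ 9/19 mod 31. 19⁻¹ ≡ 18 (mod 31) since 19·18 = 342 ≡ 1, so λ ≡ 7.
  x = λ² - 27 - 15 = 49 - 42 ≡ 7; y = λ·(27 - 7) - 1 ≡ 15. → (7, 15)
10G: (7, 15) + (15, 10). λ = (10 - 15)/(15 - 7) ≡ 26/8 mod 31. 8⁻¹ ≡ 4 (mod 31) since 8·4 = 32 ≡ 1, so λ ≡ 11.
  x = λ² - 7 - 15 = 121 - 22 ≡ 6; y = λ·(7 - 6) - 15 ≡ 27. → (6, 27)
11G: (6, 27) + (15, 10). λ = (10 - 27)/(15 - 6) ≡ 14/9 mod 31. 9⁻¹ ≡ 7 (mod 31), so λ ≡ 5.
  x = λ² - 6 - 15 = 25 - 21 ≡ 4; y = λ·(6 - 4) - 27 ≡ 14. → (4, 14)
12G: (4, 14) + (15, 10). λ = (10 - 14)/(15 - 4) ≡ 27/11 mod 31. 11⁻¹ ≡ 17 (mod 31) since 11·17 = 187 ≡ 1, so λ ≡ 25.
  x = λ² - 4 - 15 = 625 - 19 ≡ 17; y = λ·(4 - 17) - 14 ≡ 2. → (17, 2)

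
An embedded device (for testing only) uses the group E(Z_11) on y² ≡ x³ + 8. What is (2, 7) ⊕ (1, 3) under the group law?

(2, 7) + (1, 3). λ = (3 - 7)/(1 - 2) ≡ 7/10 mod 11. 10⁻¹ ≡ 10 (mod 11) since 10·10 = 100 ≡ 1, so λ ≡ 4.
  x = λ² - 2 - 1 = 16 - 3 ≡ 2; y = λ·(2 - 2) - 7 ≡ 4. → (2, 4)

(2, 4)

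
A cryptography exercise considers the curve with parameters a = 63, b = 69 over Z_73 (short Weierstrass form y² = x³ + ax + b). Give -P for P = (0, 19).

-(0, 19) = (0, -19 mod 73) = (0, 54).

(0, 54)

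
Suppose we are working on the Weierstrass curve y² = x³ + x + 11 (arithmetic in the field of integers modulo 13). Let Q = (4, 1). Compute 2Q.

(4, 12)

tangent at (4, 1): λ = (3·4² + 1)/(2·1) ≡ 10/2. 2⁻¹ ≡ 7 (mod 13), so λ ≡ 10·7 ≡ 5.
  x = λ² - 4 - 4 = 25 - 8 ≡ 4; y = λ·(4 - 4) - 1 ≡ 12. → (4, 12)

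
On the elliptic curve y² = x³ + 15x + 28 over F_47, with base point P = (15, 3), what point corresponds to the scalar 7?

Repeated addition: build up to 7P.
2P: tangent at (15, 3): λ = (3·15² + 15)/(2·3) ≡ 32/6. 6⁻¹ ≡ 8 (mod 47), so λ ≡ 32·8 ≡ 21.
  x = λ² - 15 - 15 = 441 - 30 ≡ 35; y = λ·(15 - 35) - 3 ≡ 0. → (35, 0)
3P: (35, 0) + (15, 3). λ = (3 - 0)/(15 - 35) ≡ 3/27 mod 47. 27⁻¹ ≡ 7 (mod 47), so λ ≡ 21.
  x = λ² - 35 - 15 = 441 - 50 ≡ 15; y = λ·(35 - 15) - 0 ≡ 44. → (15, 44)
4P: (15, 44) + (15, 3): same x and y₁ ≡ -y₂, so the sum is O.
5P: O + (15, 3) = (15, 3) (identity).
6P: tangent at (15, 3): λ = (3·15² + 15)/(2·3) ≡ 32/6. 6⁻¹ ≡ 8 (mod 47), so λ ≡ 32·8 ≡ 21.
  x = λ² - 15 - 15 = 441 - 30 ≡ 35; y = λ·(15 - 35) - 3 ≡ 0. → (35, 0)
7P: (35, 0) + (15, 3). λ = (3 - 0)/(15 - 35) ≡ 3/27 mod 47. 27⁻¹ ≡ 7 (mod 47) since 27·7 = 189 ≡ 1, so λ ≡ 21.
  x = λ² - 35 - 15 = 441 - 50 ≡ 15; y = λ·(35 - 15) - 0 ≡ 44. → (15, 44)

(15, 44)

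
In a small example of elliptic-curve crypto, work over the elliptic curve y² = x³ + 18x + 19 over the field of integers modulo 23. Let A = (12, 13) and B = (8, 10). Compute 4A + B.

(12, 13)

First 4A:
Double-and-add on 4 = (100)₂. Start with A = (12, 13) for the leading 1-bit.
double: tangent at (12, 13): λ = (3·12² + 18)/(2·13) ≡ 13/3. 3⁻¹ ≡ 8 (mod 23), so λ ≡ 13·8 ≡ 12.
  x = λ² - 12 - 12 = 144 - 24 ≡ 5; y = λ·(12 - 5) - 13 ≡ 2. → (5, 2)
double: tangent at (5, 2): λ = (3·5² + 18)/(2·2) ≡ 1/4. 4⁻¹ ≡ 6 (mod 23) since 4·6 = 24 ≡ 1, so λ ≡ 1·6 ≡ 6.
  x = λ² - 5 - 5 = 36 - 10 ≡ 3; y = λ·(5 - 3) - 2 ≡ 10. → (3, 10)
4A = (3, 10).
Finally 4A + B:
(3, 10) + (8, 10). λ = (10 - 10)/(8 - 3) ≡ 0/5 mod 23. 5⁻¹ ≡ 14 (mod 23), so λ ≡ 0.
  x = λ² - 3 - 8 = 0 - 11 ≡ 12; y = λ·(3 - 12) - 10 ≡ 13. → (12, 13)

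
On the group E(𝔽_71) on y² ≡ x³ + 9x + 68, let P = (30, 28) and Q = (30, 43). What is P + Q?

O

The two points share x = 30 and their y-coordinates satisfy 28 + 43 ≡ 0 (mod 71), so they are inverses. Their sum is 𝒪.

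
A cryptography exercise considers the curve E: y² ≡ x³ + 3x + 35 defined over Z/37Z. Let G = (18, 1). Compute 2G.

(34, 6)

tangent at (18, 1): λ = (3·18² + 3)/(2·1) ≡ 13/2. 2⁻¹ ≡ 19 (mod 37), so λ ≡ 13·19 ≡ 25.
  x = λ² - 18 - 18 = 625 - 36 ≡ 34; y = λ·(18 - 34) - 1 ≡ 6. → (34, 6)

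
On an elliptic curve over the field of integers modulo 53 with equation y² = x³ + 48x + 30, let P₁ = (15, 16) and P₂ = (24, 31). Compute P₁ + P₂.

(15, 16) + (24, 31). λ = (31 - 16)/(24 - 15) ≡ 15/9 mod 53. 9⁻¹ ≡ 6 (mod 53), so λ ≡ 37.
  x = λ² - 15 - 24 = 1369 - 39 ≡ 5; y = λ·(15 - 5) - 16 ≡ 36. → (5, 36)

(5, 36)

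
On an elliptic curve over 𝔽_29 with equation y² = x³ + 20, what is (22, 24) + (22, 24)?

(21, 28)

tangent at (22, 24): λ = (3·22² + 0)/(2·24) ≡ 2/19. 19⁻¹ ≡ 26 (mod 29) since 19·26 = 494 ≡ 1, so λ ≡ 2·26 ≡ 23.
  x = λ² - 22 - 22 = 529 - 44 ≡ 21; y = λ·(22 - 21) - 24 ≡ 28. → (21, 28)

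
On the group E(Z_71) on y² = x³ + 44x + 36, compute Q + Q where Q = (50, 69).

tangent at (50, 69): λ = (3·50² + 44)/(2·69) ≡ 18/67. 67⁻¹ ≡ 53 (mod 71) since 67·53 = 3551 ≡ 1, so λ ≡ 18·53 ≡ 31.
  x = λ² - 50 - 50 = 961 - 100 ≡ 9; y = λ·(50 - 9) - 69 ≡ 66. → (9, 66)

(9, 66)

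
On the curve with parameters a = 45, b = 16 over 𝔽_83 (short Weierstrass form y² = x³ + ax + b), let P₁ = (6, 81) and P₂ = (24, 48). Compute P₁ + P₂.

(6, 81) + (24, 48). λ = (48 - 81)/(24 - 6) ≡ 50/18 mod 83. 18⁻¹ ≡ 60 (mod 83) since 18·60 = 1080 ≡ 1, so λ ≡ 12.
  x = λ² - 6 - 24 = 144 - 30 ≡ 31; y = λ·(6 - 31) - 81 ≡ 34. → (31, 34)

(31, 34)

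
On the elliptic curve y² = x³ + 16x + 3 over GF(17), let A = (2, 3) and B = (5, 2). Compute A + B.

(2, 3) + (5, 2). λ = (2 - 3)/(5 - 2) ≡ 16/3 mod 17. 3⁻¹ ≡ 6 (mod 17) since 3·6 = 18 ≡ 1, so λ ≡ 11.
  x = λ² - 2 - 5 = 121 - 7 ≡ 12; y = λ·(2 - 12) - 3 ≡ 6. → (12, 6)

(12, 6)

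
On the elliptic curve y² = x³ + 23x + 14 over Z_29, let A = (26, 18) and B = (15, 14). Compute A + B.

(26, 18) + (15, 14). λ = (14 - 18)/(15 - 26) ≡ 25/18 mod 29. 18⁻¹ ≡ 21 (mod 29), so λ ≡ 3.
  x = λ² - 26 - 15 = 9 - 41 ≡ 26; y = λ·(26 - 26) - 18 ≡ 11. → (26, 11)

(26, 11)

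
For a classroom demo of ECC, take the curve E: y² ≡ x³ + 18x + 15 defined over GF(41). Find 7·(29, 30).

(29, 30)

Write P = (29, 30).
Repeated addition: build up to 7P.
2P: tangent at (29, 30): λ = (3·29² + 18)/(2·30) ≡ 40/19. 19⁻¹ ≡ 13 (mod 41) since 19·13 = 247 ≡ 1, so λ ≡ 40·13 ≡ 28.
  x = λ² - 29 - 29 = 784 - 58 ≡ 29; y = λ·(29 - 29) - 30 ≡ 11. → (29, 11)
3P: (29, 11) + (29, 30): same x and y₁ ≡ -y₂, so the sum is ∞.
4P: ∞ + (29, 30) = (29, 30) (identity).
5P: tangent at (29, 30): λ = (3·29² + 18)/(2·30) ≡ 40/19. 19⁻¹ ≡ 13 (mod 41), so λ ≡ 40·13 ≡ 28.
  x = λ² - 29 - 29 = 784 - 58 ≡ 29; y = λ·(29 - 29) - 30 ≡ 11. → (29, 11)
6P: (29, 11) + (29, 30): same x and y₁ ≡ -y₂, so the sum is ∞.
7P: ∞ + (29, 30) = (29, 30) (identity).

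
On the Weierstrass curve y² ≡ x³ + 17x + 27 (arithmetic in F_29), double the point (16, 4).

tangent at (16, 4): λ = (3·16² + 17)/(2·4) ≡ 2/8. 8⁻¹ ≡ 11 (mod 29), so λ ≡ 2·11 ≡ 22.
  x = λ² - 16 - 16 = 484 - 32 ≡ 17; y = λ·(16 - 17) - 4 ≡ 3. → (17, 3)

(17, 3)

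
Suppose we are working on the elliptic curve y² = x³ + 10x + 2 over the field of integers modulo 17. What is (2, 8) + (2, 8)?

(4, 2)

tangent at (2, 8): λ = (3·2² + 10)/(2·8) ≡ 5/16. 16⁻¹ ≡ 16 (mod 17), so λ ≡ 5·16 ≡ 12.
  x = λ² - 2 - 2 = 144 - 4 ≡ 4; y = λ·(2 - 4) - 8 ≡ 2. → (4, 2)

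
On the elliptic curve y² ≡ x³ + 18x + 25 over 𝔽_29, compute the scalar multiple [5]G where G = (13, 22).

Double-and-add on 5 = (101)₂. Start with G = (13, 22) for the leading 1-bit.
double: tangent at (13, 22): λ = (3·13² + 18)/(2·22) ≡ 3/15. 15⁻¹ ≡ 2 (mod 29), so λ ≡ 3·2 ≡ 6.
  x = λ² - 13 - 13 = 36 - 26 ≡ 10; y = λ·(13 - 10) - 22 ≡ 25. → (10, 25)
double: tangent at (10, 25): λ = (3·10² + 18)/(2·25) ≡ 28/21. 21⁻¹ ≡ 18 (mod 29), so λ ≡ 28·18 ≡ 11.
  x = λ² - 10 - 10 = 121 - 20 ≡ 14; y = λ·(10 - 14) - 25 ≡ 18. → (14, 18)
add G: (14, 18) + (13, 22). λ = (22 - 18)/(13 - 14) ≡ 4/28 mod 29. 28⁻¹ ≡ 28 (mod 29), so λ ≡ 25.
  x = λ² - 14 - 13 = 625 - 27 ≡ 18; y = λ·(14 - 18) - 18 ≡ 27. → (18, 27)

(18, 27)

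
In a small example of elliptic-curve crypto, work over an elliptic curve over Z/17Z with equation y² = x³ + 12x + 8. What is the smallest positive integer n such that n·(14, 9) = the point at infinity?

3

2P: tangent at (14, 9): λ = (3·14² + 12)/(2·9) ≡ 5/1. 1⁻¹ ≡ 1 (mod 17) since 1·1 = 1 ≡ 1, so λ ≡ 5·1 ≡ 5.
  x = λ² - 14 - 14 = 25 - 28 ≡ 14; y = λ·(14 - 14) - 9 ≡ 8. → (14, 8)
3P: (14, 8) + (14, 9): same x and y₁ ≡ -y₂, so the sum is the point at infinity.
3P = the point at infinity, so the order is 3.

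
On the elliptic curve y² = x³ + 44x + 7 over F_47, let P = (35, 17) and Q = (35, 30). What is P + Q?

The two points share x = 35 and their y-coordinates satisfy 17 + 30 ≡ 0 (mod 47), so they are inverses. Their sum is O.

O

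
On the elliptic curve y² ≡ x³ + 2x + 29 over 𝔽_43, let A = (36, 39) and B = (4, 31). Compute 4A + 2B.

First 4A:
Double-and-add on 4 = (100)₂. Start with A = (36, 39) for the leading 1-bit.
double: tangent at (36, 39): λ = (3·36² + 2)/(2·39) ≡ 20/35. 35⁻¹ ≡ 16 (mod 43), so λ ≡ 20·16 ≡ 19.
  x = λ² - 36 - 36 = 361 - 72 ≡ 31; y = λ·(36 - 31) - 39 ≡ 13. → (31, 13)
double: tangent at (31, 13): λ = (3·31² + 2)/(2·13) ≡ 4/26. 26⁻¹ ≡ 5 (mod 43), so λ ≡ 4·5 ≡ 20.
  x = λ² - 31 - 31 = 400 - 62 ≡ 37; y = λ·(31 - 37) - 13 ≡ 39. → (37, 39)
4A = (37, 39).
Next 2B:
Repeated addition: build up to 2B.
2B: tangent at (4, 31): λ = (3·4² + 2)/(2·31) ≡ 7/19. 19⁻¹ ≡ 34 (mod 43) since 19·34 = 646 ≡ 1, so λ ≡ 7·34 ≡ 23.
  x = λ² - 4 - 4 = 529 - 8 ≡ 5; y = λ·(4 - 5) - 31 ≡ 32. → (5, 32)
2B = (5, 32).
Finally 4A + 2B:
(37, 39) + (5, 32). λ = (32 - 39)/(5 - 37) ≡ 36/11 mod 43. 11⁻¹ ≡ 4 (mod 43), so λ ≡ 15.
  x = λ² - 37 - 5 = 225 - 42 ≡ 11; y = λ·(37 - 11) - 39 ≡ 7. → (11, 7)

(11, 7)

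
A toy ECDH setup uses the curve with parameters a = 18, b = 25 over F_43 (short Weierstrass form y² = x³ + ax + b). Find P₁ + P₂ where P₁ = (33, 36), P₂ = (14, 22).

(5, 5)

(33, 36) + (14, 22). λ = (22 - 36)/(14 - 33) ≡ 29/24 mod 43. 24⁻¹ ≡ 9 (mod 43) since 24·9 = 216 ≡ 1, so λ ≡ 3.
  x = λ² - 33 - 14 = 9 - 47 ≡ 5; y = λ·(33 - 5) - 36 ≡ 5. → (5, 5)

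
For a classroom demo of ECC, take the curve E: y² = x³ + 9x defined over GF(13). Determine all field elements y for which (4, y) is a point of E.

x³ + 9x + 0 = 100 ≡ 9 (mod 13).
Square roots of 9 mod 13: 3 and 10 (since 3² = 9 ≡ 9).

3, 10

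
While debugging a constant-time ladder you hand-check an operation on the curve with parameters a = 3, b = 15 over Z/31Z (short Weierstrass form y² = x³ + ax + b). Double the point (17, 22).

tangent at (17, 22): λ = (3·17² + 3)/(2·22) ≡ 2/13. 13⁻¹ ≡ 12 (mod 31) since 13·12 = 156 ≡ 1, so λ ≡ 2·12 ≡ 24.
  x = λ² - 17 - 17 = 576 - 34 ≡ 15; y = λ·(17 - 15) - 22 ≡ 26. → (15, 26)

(15, 26)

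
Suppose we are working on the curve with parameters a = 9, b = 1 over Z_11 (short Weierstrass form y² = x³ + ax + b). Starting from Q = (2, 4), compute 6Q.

Repeated addition: build up to 6Q.
2Q: tangent at (2, 4): λ = (3·2² + 9)/(2·4) ≡ 10/8. 8⁻¹ ≡ 7 (mod 11), so λ ≡ 10·7 ≡ 4.
  x = λ² - 2 - 2 = 16 - 4 ≡ 1; y = λ·(2 - 1) - 4 ≡ 0. → (1, 0)
3Q: (1, 0) + (2, 4). λ = (4 - 0)/(2 - 1) ≡ 4/1 mod 11. 1⁻¹ ≡ 1 (mod 11) since 1·1 = 1 ≡ 1, so λ ≡ 4.
  x = λ² - 1 - 2 = 16 - 3 ≡ 2; y = λ·(1 - 2) - 0 ≡ 7. → (2, 7)
4Q: (2, 7) + (2, 4): same x and y₁ ≡ -y₂, so the sum is ∞.
5Q: ∞ + (2, 4) = (2, 4) (identity).
6Q: tangent at (2, 4): λ = (3·2² + 9)/(2·4) ≡ 10/8. 8⁻¹ ≡ 7 (mod 11), so λ ≡ 10·7 ≡ 4.
  x = λ² - 2 - 2 = 16 - 4 ≡ 1; y = λ·(2 - 1) - 4 ≡ 0. → (1, 0)

(1, 0)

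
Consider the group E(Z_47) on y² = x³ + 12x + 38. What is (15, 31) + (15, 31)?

(41, 19)

tangent at (15, 31): λ = (3·15² + 12)/(2·31) ≡ 29/15. 15⁻¹ ≡ 22 (mod 47) since 15·22 = 330 ≡ 1, so λ ≡ 29·22 ≡ 27.
  x = λ² - 15 - 15 = 729 - 30 ≡ 41; y = λ·(15 - 41) - 31 ≡ 19. → (41, 19)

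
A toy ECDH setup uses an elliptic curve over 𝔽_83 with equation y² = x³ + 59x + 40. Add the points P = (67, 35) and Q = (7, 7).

(67, 35) + (7, 7). λ = (7 - 35)/(7 - 67) ≡ 55/23 mod 83. 23⁻¹ ≡ 65 (mod 83), so λ ≡ 6.
  x = λ² - 67 - 7 = 36 - 74 ≡ 45; y = λ·(67 - 45) - 35 ≡ 14. → (45, 14)

(45, 14)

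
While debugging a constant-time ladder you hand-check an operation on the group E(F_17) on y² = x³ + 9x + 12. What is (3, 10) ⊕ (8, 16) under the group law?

(2, 15)

(3, 10) + (8, 16). λ = (16 - 10)/(8 - 3) ≡ 6/5 mod 17. 5⁻¹ ≡ 7 (mod 17), so λ ≡ 8.
  x = λ² - 3 - 8 = 64 - 11 ≡ 2; y = λ·(3 - 2) - 10 ≡ 15. → (2, 15)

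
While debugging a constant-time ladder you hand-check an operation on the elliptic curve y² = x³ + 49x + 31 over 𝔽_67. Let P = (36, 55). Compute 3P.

(9, 14)

Repeated addition: build up to 3P.
2P: tangent at (36, 55): λ = (3·36² + 49)/(2·55) ≡ 51/43. 43⁻¹ ≡ 53 (mod 67) since 43·53 = 2279 ≡ 1, so λ ≡ 51·53 ≡ 23.
  x = λ² - 36 - 36 = 529 - 72 ≡ 55; y = λ·(36 - 55) - 55 ≡ 44. → (55, 44)
3P: (55, 44) + (36, 55). λ = (55 - 44)/(36 - 55) ≡ 11/48 mod 67. 48⁻¹ ≡ 7 (mod 67), so λ ≡ 10.
  x = λ² - 55 - 36 = 100 - 91 ≡ 9; y = λ·(55 - 9) - 44 ≡ 14. → (9, 14)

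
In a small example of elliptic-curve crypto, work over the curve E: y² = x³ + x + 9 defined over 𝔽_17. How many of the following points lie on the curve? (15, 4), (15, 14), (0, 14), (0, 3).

3

(15, 4): 4² ≡ 16, rhs ≡ 16 → on.
(15, 14): 14² ≡ 9, rhs ≡ 16 → off.
(0, 14): 14² ≡ 9, rhs ≡ 9 → on.
(0, 3): 3² ≡ 9, rhs ≡ 9 → on.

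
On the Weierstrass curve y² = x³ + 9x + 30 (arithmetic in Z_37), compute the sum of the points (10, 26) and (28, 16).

(10, 26) + (28, 16). λ = (16 - 26)/(28 - 10) ≡ 27/18 mod 37. 18⁻¹ ≡ 35 (mod 37), so λ ≡ 20.
  x = λ² - 10 - 28 = 400 - 38 ≡ 29; y = λ·(10 - 29) - 26 ≡ 1. → (29, 1)

(29, 1)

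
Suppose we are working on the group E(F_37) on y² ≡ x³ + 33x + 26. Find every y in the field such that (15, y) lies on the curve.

14, 23

x³ + 33x + 26 = 3896 ≡ 11 (mod 37).
Square roots of 11 mod 37: 14 and 23 (since 14² = 196 ≡ 11).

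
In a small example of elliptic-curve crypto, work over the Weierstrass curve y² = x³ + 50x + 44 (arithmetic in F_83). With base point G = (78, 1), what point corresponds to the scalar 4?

(21, 35)

Double-and-add on 4 = (100)₂. Start with G = (78, 1) for the leading 1-bit.
double: tangent at (78, 1): λ = (3·78² + 50)/(2·1) ≡ 42/2. 2⁻¹ ≡ 42 (mod 83), so λ ≡ 42·42 ≡ 21.
  x = λ² - 78 - 78 = 441 - 156 ≡ 36; y = λ·(78 - 36) - 1 ≡ 51. → (36, 51)
double: tangent at (36, 51): λ = (3·36² + 50)/(2·51) ≡ 37/19. 19⁻¹ ≡ 35 (mod 83) since 19·35 = 665 ≡ 1, so λ ≡ 37·35 ≡ 50.
  x = λ² - 36 - 36 = 2500 - 72 ≡ 21; y = λ·(36 - 21) - 51 ≡ 35. → (21, 35)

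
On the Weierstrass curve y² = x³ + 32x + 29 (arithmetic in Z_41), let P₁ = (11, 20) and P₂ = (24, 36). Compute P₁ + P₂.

(11, 20) + (24, 36). λ = (36 - 20)/(24 - 11) ≡ 16/13 mod 41. 13⁻¹ ≡ 19 (mod 41), so λ ≡ 17.
  x = λ² - 11 - 24 = 289 - 35 ≡ 8; y = λ·(11 - 8) - 20 ≡ 31. → (8, 31)

(8, 31)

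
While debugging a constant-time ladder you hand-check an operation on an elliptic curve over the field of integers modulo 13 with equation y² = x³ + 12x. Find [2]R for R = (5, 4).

tangent at (5, 4): λ = (3·5² + 12)/(2·4) ≡ 9/8. 8⁻¹ ≡ 5 (mod 13) since 8·5 = 40 ≡ 1, so λ ≡ 9·5 ≡ 6.
  x = λ² - 5 - 5 = 36 - 10 ≡ 0; y = λ·(5 - 0) - 4 ≡ 0. → (0, 0)

(0, 0)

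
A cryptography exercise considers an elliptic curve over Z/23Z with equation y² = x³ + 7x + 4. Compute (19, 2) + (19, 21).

The two points share x = 19 and their y-coordinates satisfy 2 + 21 ≡ 0 (mod 23), so they are inverses. Their sum is ∞.

O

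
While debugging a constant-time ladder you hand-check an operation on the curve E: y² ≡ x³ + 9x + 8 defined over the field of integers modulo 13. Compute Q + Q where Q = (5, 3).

tangent at (5, 3): λ = (3·5² + 9)/(2·3) ≡ 6/6. 6⁻¹ ≡ 11 (mod 13), so λ ≡ 6·11 ≡ 1.
  x = λ² - 5 - 5 = 1 - 10 ≡ 4; y = λ·(5 - 4) - 3 ≡ 11. → (4, 11)

(4, 11)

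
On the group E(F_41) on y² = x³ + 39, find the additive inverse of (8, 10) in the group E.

(8, 31)

-(8, 10) = (8, -10 mod 41) = (8, 31).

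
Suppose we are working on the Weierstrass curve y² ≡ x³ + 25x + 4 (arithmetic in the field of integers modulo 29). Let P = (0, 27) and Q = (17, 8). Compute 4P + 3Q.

First 4P:
Double-and-add on 4 = (100)₂. Start with P = (0, 27) for the leading 1-bit.
double: tangent at (0, 27): λ = (3·0² + 25)/(2·27) ≡ 25/25. 25⁻¹ ≡ 7 (mod 29), so λ ≡ 25·7 ≡ 1.
  x = λ² - 0 - 0 = 1 - 0 ≡ 1; y = λ·(0 - 1) - 27 ≡ 1. → (1, 1)
double: tangent at (1, 1): λ = (3·1² + 25)/(2·1) ≡ 28/2. 2⁻¹ ≡ 15 (mod 29) since 2·15 = 30 ≡ 1, so λ ≡ 28·15 ≡ 14.
  x = λ² - 1 - 1 = 196 - 2 ≡ 20; y = λ·(1 - 20) - 1 ≡ 23. → (20, 23)
4P = (20, 23).
Next 3Q:
Repeated addition: build up to 3Q.
2Q: tangent at (17, 8): λ = (3·17² + 25)/(2·8) ≡ 22/16. 16⁻¹ ≡ 20 (mod 29) since 16·20 = 320 ≡ 1, so λ ≡ 22·20 ≡ 5.
  x = λ² - 17 - 17 = 25 - 34 ≡ 20; y = λ·(17 - 20) - 8 ≡ 6. → (20, 6)
3Q: (20, 6) + (17, 8). λ = (8 - 6)/(17 - 20) ≡ 2/26 mod 29. 26⁻¹ ≡ 19 (mod 29) since 26·19 = 494 ≡ 1, so λ ≡ 9.
  x = λ² - 20 - 17 = 81 - 37 ≡ 15; y = λ·(20 - 15) - 6 ≡ 10. → (15, 10)
3Q = (15, 10).
Finally 4P + 3Q:
(20, 23) + (15, 10). λ = (10 - 23)/(15 - 20) ≡ 16/24 mod 29. 24⁻¹ ≡ 23 (mod 29) since 24·23 = 552 ≡ 1, so λ ≡ 20.
  x = λ² - 20 - 15 = 400 - 35 ≡ 17; y = λ·(20 - 17) - 23 ≡ 8. → (17, 8)

(17, 8)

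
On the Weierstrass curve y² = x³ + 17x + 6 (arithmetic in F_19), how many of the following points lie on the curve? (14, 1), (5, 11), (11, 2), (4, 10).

(14, 1): 1² ≡ 1, rhs ≡ 5 → off.
(5, 11): 11² ≡ 7, rhs ≡ 7 → on.
(11, 2): 2² ≡ 4, rhs ≡ 4 → on.
(4, 10): 10² ≡ 5, rhs ≡ 5 → on.

3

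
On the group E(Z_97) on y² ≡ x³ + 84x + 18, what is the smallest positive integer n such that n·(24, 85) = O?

2P: tangent at (24, 85): λ = (3·24² + 84)/(2·85) ≡ 66/73. 73⁻¹ ≡ 4 (mod 97), so λ ≡ 66·4 ≡ 70.
  x = λ² - 24 - 24 = 4900 - 48 ≡ 2; y = λ·(24 - 2) - 85 ≡ 0. → (2, 0)
3P: (2, 0) + (24, 85). λ = (85 - 0)/(24 - 2) ≡ 85/22 mod 97. 22⁻¹ ≡ 75 (mod 97) since 22·75 = 1650 ≡ 1, so λ ≡ 70.
  x = λ² - 2 - 24 = 4900 - 26 ≡ 24; y = λ·(2 - 24) - 0 ≡ 12. → (24, 12)
4P: (24, 12) + (24, 85): same x and y₁ ≡ -y₂, so the sum is O.
4P = O, so the order is 4.

4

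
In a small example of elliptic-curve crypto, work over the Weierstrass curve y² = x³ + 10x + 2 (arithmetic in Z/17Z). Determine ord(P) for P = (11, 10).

11

2P: tangent at (11, 10): λ = (3·11² + 10)/(2·10) ≡ 16/3. 3⁻¹ ≡ 6 (mod 17), so λ ≡ 16·6 ≡ 11.
  x = λ² - 11 - 11 = 121 - 22 ≡ 14; y = λ·(11 - 14) - 10 ≡ 8. → (14, 8)
3P: (14, 8) + (11, 10). λ = (10 - 8)/(11 - 14) ≡ 2/14 mod 17. 14⁻¹ ≡ 11 (mod 17) since 14·11 = 154 ≡ 1, so λ ≡ 5.
  x = λ² - 14 - 11 = 25 - 25 ≡ 0; y = λ·(14 - 0) - 8 ≡ 11. → (0, 11)
4P: (0, 11) + (11, 10). λ = (10 - 11)/(11 - 0) ≡ 16/11 mod 17. 11⁻¹ ≡ 14 (mod 17), so λ ≡ 3.
  x = λ² - 0 - 11 = 9 - 11 ≡ 15; y = λ·(0 - 15) - 11 ≡ 12. → (15, 12)
5P: (15, 12) + (11, 10). λ = (10 - 12)/(11 - 15) ≡ 15/13 mod 17. 13⁻¹ ≡ 4 (mod 17), so λ ≡ 9.
  x = λ² - 15 - 11 = 81 - 26 ≡ 4; y = λ·(15 - 4) - 12 ≡ 2. → (4, 2)
6P: (4, 2) + (11, 10). λ = (10 - 2)/(11 - 4) ≡ 8/7 mod 17. 7⁻¹ ≡ 5 (mod 17), so λ ≡ 6.
  x = λ² - 4 - 11 = 36 - 15 ≡ 4; y = λ·(4 - 4) - 2 ≡ 15. → (4, 15)
7P: (4, 15) + (11, 10). λ = (10 - 15)/(11 - 4) ≡ 12/7 mod 17. 7⁻¹ ≡ 5 (mod 17) since 7·5 = 35 ≡ 1, so λ ≡ 9.
  x = λ² - 4 - 11 = 81 - 15 ≡ 15; y = λ·(4 - 15) - 15 ≡ 5. → (15, 5)
8P: (15, 5) + (11, 10). λ = (10 - 5)/(11 - 15) ≡ 5/13 mod 17. 13⁻¹ ≡ 4 (mod 17) since 13·4 = 52 ≡ 1, so λ ≡ 3.
  x = λ² - 15 - 11 = 9 - 26 ≡ 0; y = λ·(15 - 0) - 5 ≡ 6. → (0, 6)
9P: (0, 6) + (11, 10). λ = (10 - 6)/(11 - 0) ≡ 4/11 mod 17. 11⁻¹ ≡ 14 (mod 17) since 11·14 = 154 ≡ 1, so λ ≡ 5.
  x = λ² - 0 - 11 = 25 - 11 ≡ 14; y = λ·(0 - 14) - 6 ≡ 9. → (14, 9)
10P: (14, 9) + (11, 10). λ = (10 - 9)/(11 - 14) ≡ 1/14 mod 17. 14⁻¹ ≡ 11 (mod 17), so λ ≡ 11.
  x = λ² - 14 - 11 = 121 - 25 ≡ 11; y = λ·(14 - 11) - 9 ≡ 7. → (11, 7)
11P: (11, 7) + (11, 10): same x and y₁ ≡ -y₂, so the sum is O.
11P = O, so the order is 11.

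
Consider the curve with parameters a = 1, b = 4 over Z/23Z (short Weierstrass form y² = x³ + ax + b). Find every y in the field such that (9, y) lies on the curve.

x³ + 1x + 4 = 742 ≡ 6 (mod 23).
Square roots of 6 mod 23: 11 and 12 (since 11² = 121 ≡ 6).

11, 12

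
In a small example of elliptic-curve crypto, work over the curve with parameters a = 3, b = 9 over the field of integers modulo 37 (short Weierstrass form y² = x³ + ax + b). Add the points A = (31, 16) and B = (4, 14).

(5, 1)

(31, 16) + (4, 14). λ = (14 - 16)/(4 - 31) ≡ 35/10 mod 37. 10⁻¹ ≡ 26 (mod 37), so λ ≡ 22.
  x = λ² - 31 - 4 = 484 - 35 ≡ 5; y = λ·(31 - 5) - 16 ≡ 1. → (5, 1)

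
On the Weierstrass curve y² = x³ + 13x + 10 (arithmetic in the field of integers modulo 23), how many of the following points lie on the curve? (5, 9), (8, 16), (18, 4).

(5, 9): 9² ≡ 12, rhs ≡ 16 → off.
(8, 16): 16² ≡ 3, rhs ≡ 5 → off.
(18, 4): 4² ≡ 16, rhs ≡ 4 → off.

0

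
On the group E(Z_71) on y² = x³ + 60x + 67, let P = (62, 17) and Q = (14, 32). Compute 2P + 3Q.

(44, 8)

First 2P:
Repeated addition: build up to 2P.
2P: tangent at (62, 17): λ = (3·62² + 60)/(2·17) ≡ 19/34. 34⁻¹ ≡ 23 (mod 71), so λ ≡ 19·23 ≡ 11.
  x = λ² - 62 - 62 = 121 - 124 ≡ 68; y = λ·(62 - 68) - 17 ≡ 59. → (68, 59)
2P = (68, 59).
Next 3Q:
Repeated addition: build up to 3Q.
2Q: tangent at (14, 32): λ = (3·14² + 60)/(2·32) ≡ 9/64. 64⁻¹ ≡ 10 (mod 71), so λ ≡ 9·10 ≡ 19.
  x = λ² - 14 - 14 = 361 - 28 ≡ 49; y = λ·(14 - 49) - 32 ≡ 13. → (49, 13)
3Q: (49, 13) + (14, 32). λ = (32 - 13)/(14 - 49) ≡ 19/36 mod 71. 36⁻¹ ≡ 2 (mod 71), so λ ≡ 38.
  x = λ² - 49 - 14 = 1444 - 63 ≡ 32; y = λ·(49 - 32) - 13 ≡ 65. → (32, 65)
3Q = (32, 65).
Finally 2P + 3Q:
(68, 59) + (32, 65). λ = (65 - 59)/(32 - 68) ≡ 6/35 mod 71. 35⁻¹ ≡ 69 (mod 71), so λ ≡ 59.
  x = λ² - 68 - 32 = 3481 - 100 ≡ 44; y = λ·(68 - 44) - 59 ≡ 8. → (44, 8)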